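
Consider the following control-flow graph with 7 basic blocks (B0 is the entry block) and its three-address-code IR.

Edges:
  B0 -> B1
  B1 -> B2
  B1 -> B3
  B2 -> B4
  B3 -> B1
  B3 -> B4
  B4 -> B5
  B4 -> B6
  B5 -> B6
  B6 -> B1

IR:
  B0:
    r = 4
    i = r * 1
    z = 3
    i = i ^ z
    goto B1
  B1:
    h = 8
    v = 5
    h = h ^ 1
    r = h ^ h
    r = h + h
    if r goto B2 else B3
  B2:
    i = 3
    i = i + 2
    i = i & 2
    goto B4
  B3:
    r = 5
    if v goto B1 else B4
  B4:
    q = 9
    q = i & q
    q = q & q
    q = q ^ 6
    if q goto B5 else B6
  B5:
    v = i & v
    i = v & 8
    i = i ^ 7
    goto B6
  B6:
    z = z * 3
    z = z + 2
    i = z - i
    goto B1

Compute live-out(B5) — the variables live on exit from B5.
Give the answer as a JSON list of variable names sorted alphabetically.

Answer: ["i", "z"]

Analysis:
Block summaries:
  B0: def={i,r,z} ue=∅
  B1: def={h,r,v} ue=∅
  B2: def={i} ue=∅
  B3: def={r} ue={v}
  B4: def={q} ue={i}
  B5: def={i,v} ue={i,v}
  B6: def={i,z} ue={i,z}

Live sets:
  live B0: ∅→{i,z}
  live B1: {i,z}→{i,v,z}
  live B2: {v,z}→{i,v,z}
  live B3: {i,v,z}→{i,v,z}
  live B4: {i,v,z}→{i,v,z}
  live B5: {i,v,z}→{i,z}
  live B6: {i,z}→{i,z}

live-out(B5) = ["i", "z"]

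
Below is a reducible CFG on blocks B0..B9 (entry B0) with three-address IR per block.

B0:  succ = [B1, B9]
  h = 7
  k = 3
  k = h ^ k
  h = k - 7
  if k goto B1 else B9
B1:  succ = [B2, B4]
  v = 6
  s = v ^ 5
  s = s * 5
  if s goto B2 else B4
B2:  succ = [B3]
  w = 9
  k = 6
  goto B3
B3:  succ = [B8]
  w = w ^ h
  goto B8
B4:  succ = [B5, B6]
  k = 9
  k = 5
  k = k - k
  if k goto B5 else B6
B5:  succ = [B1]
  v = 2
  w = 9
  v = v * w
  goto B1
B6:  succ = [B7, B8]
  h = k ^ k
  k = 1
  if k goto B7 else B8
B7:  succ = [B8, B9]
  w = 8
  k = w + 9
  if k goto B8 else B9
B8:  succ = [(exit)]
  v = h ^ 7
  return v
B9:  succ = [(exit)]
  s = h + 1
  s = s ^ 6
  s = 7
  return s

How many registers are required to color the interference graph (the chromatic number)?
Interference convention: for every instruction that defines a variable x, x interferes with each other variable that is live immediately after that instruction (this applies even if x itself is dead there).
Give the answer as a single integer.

Answer: 3

Working:
Per-block:
  B0: {h,k} / ∅
  B1: {s,v} / ∅
  B2: {k,w} / ∅
  B3: {w} / {h,w}
  B4: {k} / ∅
  B5: {v,w} / ∅
  B6: {h,k} / {k}
  B7: {k,w} / ∅
  B8: {v} / {h}
  B9: {s} / {h}

Live sets:
  B0: in=∅ out={h}
  B1: in={h} out={h}
  B2: in={h} out={h,w}
  B3: in={h,w} out={h}
  B4: in={h} out={h,k}
  B5: in={h} out={h}
  B6: in={k} out={h}
  B7: in={h} out={h}
  B8: in={h} out=∅
  B9: in={h} out=∅

Interfere edges:
  h — {k,s,v,w}
  k — {h,w}
  s — {h}
  v — {h,w}
  w — {h,k,v}

Registers:
  lower bound: {h,k,w} mutually conflict ⇒ χ ≥ 3
  assign h→r0 k→r2 s→r1 v→r2 w→r1 — no edge inside a register ⇒ χ ≤ 3
  χ = 3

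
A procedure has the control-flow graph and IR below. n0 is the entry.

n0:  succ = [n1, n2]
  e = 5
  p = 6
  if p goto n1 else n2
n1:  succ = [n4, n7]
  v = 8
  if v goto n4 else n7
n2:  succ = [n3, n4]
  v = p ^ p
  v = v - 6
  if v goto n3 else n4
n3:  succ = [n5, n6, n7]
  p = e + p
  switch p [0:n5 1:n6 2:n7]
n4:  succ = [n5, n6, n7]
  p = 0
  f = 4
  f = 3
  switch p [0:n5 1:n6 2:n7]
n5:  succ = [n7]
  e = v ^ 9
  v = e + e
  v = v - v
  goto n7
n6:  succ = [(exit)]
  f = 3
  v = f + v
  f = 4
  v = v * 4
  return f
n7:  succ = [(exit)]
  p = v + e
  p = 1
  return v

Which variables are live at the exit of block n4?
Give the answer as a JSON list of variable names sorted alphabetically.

Block summaries:
  n0: {e,p} / ∅
  n1: {v} / ∅
  n2: {v} / {p}
  n3: {p} / {e,p}
  n4: {f,p} / ∅
  n5: {e,v} / {v}
  n6: {f,v} / {v}
  n7: {p} / {e,v}

Liveness:
  n0: in=∅ out={e,p}
  n1: in={e} out={e,v}
  n2: in={e,p} out={e,p,v}
  n3: in={e,p,v} out={e,v}
  n4: in={e,v} out={e,v}
  n5: in={v} out={e,v}
  n6: in={v} out=∅
  n7: in={e,v} out=∅

live-out(n4) = ["e", "v"]

Answer: ["e", "v"]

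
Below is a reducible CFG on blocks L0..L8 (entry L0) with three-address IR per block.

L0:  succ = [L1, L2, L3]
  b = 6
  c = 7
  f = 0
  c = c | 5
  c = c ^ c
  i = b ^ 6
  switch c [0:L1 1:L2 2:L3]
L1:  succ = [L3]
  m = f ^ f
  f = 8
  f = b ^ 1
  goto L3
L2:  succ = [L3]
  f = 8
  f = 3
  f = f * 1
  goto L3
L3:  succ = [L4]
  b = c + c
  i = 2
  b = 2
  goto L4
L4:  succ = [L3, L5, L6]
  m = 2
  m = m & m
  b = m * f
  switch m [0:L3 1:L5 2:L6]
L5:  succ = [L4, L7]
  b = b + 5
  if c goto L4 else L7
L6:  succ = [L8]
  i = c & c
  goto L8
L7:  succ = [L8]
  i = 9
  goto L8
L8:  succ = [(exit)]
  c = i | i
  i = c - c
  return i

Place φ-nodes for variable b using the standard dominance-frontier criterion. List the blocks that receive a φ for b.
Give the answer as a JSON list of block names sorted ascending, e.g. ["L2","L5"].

idom tree: L1←L0 L2←L0 L3←L0 L4←L3 L5←L4 L6←L4 L7←L5 L8←L4
Dom∩ at merges:
  L3: preds {L0,L1,L2,L4}: {L0} ∩ {L0,L1} ∩ {L0,L2} ∩ {L0,L3,L4} = {L0}; idom=L0
  L4: preds {L3,L5}: {L0,L3} ∩ {L0,L3,L4,L5} = {L0,L3}; idom=L3
  L8: preds {L6,L7}: {L0,L3,L4,L6} ∩ {L0,L3,L4,L5,L7} = {L0,L3,L4}; idom=L4

DF derivation:
  join L3 pred L0: · stop@L0
  join L3 pred L1: L1 stop@L0
  join L3 pred L2: L2 stop@L0
  join L3 pred L4: L4→L3 stop@L0
  join L4 pred L3: · stop@L3
  join L4 pred L5: L5→L4 stop@L3
  join L8 pred L6: L6 stop@L4
  join L8 pred L7: L7→L5 stop@L4
  L0 → ∅
  L1 → {L3}
  L2 → {L3}
  L3 → {L3}
  L4 → {L3,L4}
  L5 → {L4,L8}
  L6 → {L8}
  L7 → {L8}
  L8 → ∅

φ for b: defs {L0,L3,L4,L5}
  DF⁺ = {L3,L4,L8}

Answer: ["L3", "L4", "L8"]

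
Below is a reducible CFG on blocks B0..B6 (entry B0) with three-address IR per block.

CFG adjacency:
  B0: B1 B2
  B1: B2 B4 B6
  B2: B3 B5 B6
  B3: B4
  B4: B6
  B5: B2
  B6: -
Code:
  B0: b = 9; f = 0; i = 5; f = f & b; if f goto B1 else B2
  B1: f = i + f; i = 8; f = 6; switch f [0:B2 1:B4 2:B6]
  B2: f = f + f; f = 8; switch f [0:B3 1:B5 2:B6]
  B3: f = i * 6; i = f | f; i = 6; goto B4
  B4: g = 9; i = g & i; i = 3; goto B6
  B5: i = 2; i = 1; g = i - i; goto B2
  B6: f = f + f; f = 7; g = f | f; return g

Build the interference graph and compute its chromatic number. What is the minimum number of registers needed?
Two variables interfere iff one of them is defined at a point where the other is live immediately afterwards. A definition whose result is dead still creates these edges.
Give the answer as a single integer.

Answer: 3

Analysis:
Block summaries:
  B0: {b,f,i} / ∅
  B1: {f,i} / {f,i}
  B2: {f} / {f}
  B3: {f,i} / {i}
  B4: {g,i} / {i}
  B5: {g,i} / ∅
  B6: {f,g} / {f}

Liveness:
  live B0: ∅→{f,i}
  live B1: {f,i}→{f,i}
  live B2: {f,i}→{f,i}
  live B3: {i}→{f,i}
  live B4: {f,i}→{f}
  live B5: {f}→{f,i}
  live B6: {f}→∅

Interfere edges:
  b: {f,i}
  f: {b,g,i}
  g: {f,i}
  i: {b,f,g}

Chromatic number:
  {b,f,i} pairwise interfere (3-clique) ⇒ χ ≥ 3
  3-colouring: R0={f}  R1={i}  R2={b,g}
  χ = 3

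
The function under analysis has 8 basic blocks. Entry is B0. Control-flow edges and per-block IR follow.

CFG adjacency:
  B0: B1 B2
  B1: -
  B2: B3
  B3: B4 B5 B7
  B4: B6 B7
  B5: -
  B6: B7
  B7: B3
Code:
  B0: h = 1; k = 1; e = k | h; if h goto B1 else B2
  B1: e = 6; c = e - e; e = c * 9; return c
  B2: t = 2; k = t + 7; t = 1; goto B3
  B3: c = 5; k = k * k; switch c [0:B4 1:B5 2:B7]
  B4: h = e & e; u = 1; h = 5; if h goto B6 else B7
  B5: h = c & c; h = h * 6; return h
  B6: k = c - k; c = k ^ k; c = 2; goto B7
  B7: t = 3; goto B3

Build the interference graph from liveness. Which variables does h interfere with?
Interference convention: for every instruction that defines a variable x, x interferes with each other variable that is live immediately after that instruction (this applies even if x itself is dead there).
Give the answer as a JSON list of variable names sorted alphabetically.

Answer: ["c", "e", "k"]

Working:
def/use:
  B0 def {e,h,k} use ∅
  B1 def {c,e} use ∅
  B2 def {k,t} use ∅
  B3 def {c,k} use {k}
  B4 def {h,u} use {e}
  B5 def {h} use {c}
  B6 def {c,k} use {c,k}
  B7 def {t} use ∅

Liveness:
  B0 li=∅ lo={e}
  B1 li=∅ lo=∅
  B2 li={e} lo={e,k}
  B3 li={e,k} lo={c,e,k}
  B4 li={c,e,k} lo={c,e,k}
  B5 li={c} lo=∅
  B6 li={c,e,k} lo={e,k}
  B7 li={e,k} lo={e,k}

Conflict graph:
  c↔{e,h,k,u}
  e↔{c,h,k,t,u}
  h↔{c,e,k}
  k↔{c,e,h,t,u}
  t↔{e,k}
  u↔{c,e,k}

N(h) = ["c", "e", "k"]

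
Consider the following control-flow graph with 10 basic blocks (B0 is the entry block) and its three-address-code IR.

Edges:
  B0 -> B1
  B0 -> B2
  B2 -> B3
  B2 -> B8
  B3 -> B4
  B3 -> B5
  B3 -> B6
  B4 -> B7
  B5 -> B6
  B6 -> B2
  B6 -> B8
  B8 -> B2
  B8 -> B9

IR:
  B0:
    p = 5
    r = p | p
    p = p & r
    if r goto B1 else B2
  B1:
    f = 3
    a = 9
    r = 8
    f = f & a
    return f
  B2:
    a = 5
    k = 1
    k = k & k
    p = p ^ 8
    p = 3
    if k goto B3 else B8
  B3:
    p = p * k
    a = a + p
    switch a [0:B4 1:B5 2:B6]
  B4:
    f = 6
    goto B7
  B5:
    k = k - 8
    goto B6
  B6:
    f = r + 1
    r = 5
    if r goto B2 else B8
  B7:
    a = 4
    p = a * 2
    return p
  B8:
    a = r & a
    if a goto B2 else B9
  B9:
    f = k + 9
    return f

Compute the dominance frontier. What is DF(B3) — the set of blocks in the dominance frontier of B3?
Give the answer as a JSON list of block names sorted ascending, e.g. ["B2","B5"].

Answer: ["B2", "B8"]

Working:
idom tree: B1←B0 B2←B0 B3←B2 B4←B3 B5←B3 B6←B3 B7←B4 B8←B2 B9←B8
Dom at joins:
  B2: preds {B0,B6,B8}: {B0} ∩ {B0,B2,B3,B6} ∩ {B0,B2,B8} = {B0}; idom=B0
  B6: preds {B3,B5}: {B0,B2,B3} ∩ {B0,B2,B3,B5} = {B0,B2,B3}; idom=B3
  B8: preds {B2,B6}: {B0,B2} ∩ {B0,B2,B3,B6} = {B0,B2}; idom=B2

DF walk-up:
  join B2 pred B0: · stop@B0
  join B2 pred B6: B6→B3→B2 stop@B0
  join B2 pred B8: B8→B2 stop@B0
  join B6 pred B3: · stop@B3
  join B6 pred B5: B5 stop@B3
  join B8 pred B2: · stop@B2
  join B8 pred B6: B6→B3 stop@B2
  B0 → ∅
  B1 → ∅
  B2 → {B2}
  B3 → {B2,B8}
  B4 → ∅
  B5 → {B6}
  B6 → {B2,B8}
  B7 → ∅
  B8 → {B2}
  B9 → ∅

DF(B3) = ["B2", "B8"]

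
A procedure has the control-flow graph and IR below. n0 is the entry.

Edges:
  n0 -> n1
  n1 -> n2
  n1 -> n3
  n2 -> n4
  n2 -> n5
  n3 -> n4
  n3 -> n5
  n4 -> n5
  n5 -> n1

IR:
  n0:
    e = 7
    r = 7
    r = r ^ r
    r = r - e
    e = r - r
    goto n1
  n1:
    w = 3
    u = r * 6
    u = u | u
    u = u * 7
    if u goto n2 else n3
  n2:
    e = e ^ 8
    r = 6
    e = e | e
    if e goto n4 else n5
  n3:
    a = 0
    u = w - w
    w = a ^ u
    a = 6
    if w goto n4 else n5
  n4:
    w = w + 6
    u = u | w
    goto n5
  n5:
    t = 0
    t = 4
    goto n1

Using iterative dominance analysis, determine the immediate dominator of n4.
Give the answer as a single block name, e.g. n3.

idom tree: n1←n0 n2←n1 n3←n1 n4←n1 n5←n1
Dom∩ at merges:
  n1: preds {n0,n5}: {n0} ∩ {n0,n1,n5} = {n0}; idom=n0
  n4: preds {n2,n3}: {n0,n1,n2} ∩ {n0,n1,n3} = {n0,n1}; idom=n1
  n5: preds {n2,n3,n4}: {n0,n1,n2} ∩ {n0,n1,n3} ∩ {n0,n1,n4} = {n0,n1}; idom=n1

idom(n4) = n1

Answer: n1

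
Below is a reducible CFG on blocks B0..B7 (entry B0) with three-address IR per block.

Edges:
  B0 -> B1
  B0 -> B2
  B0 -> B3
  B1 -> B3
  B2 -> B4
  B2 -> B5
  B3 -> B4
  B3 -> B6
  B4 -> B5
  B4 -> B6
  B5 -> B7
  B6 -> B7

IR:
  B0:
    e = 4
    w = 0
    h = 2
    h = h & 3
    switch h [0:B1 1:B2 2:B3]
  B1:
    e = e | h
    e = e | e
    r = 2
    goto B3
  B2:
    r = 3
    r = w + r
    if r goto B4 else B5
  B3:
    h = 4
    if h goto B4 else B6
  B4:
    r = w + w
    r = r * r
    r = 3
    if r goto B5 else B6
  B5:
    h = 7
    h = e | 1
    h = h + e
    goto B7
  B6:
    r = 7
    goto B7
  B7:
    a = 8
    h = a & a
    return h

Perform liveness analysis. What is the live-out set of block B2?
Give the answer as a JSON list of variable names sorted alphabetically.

Answer: ["e", "w"]

Analysis:
def/use:
  B0: def={e,h,w} ue=∅
  B1: def={e,r} ue={e,h}
  B2: def={r} ue={w}
  B3: def={h} ue=∅
  B4: def={r} ue={w}
  B5: def={h} ue={e}
  B6: def={r} ue=∅
  B7: def={a,h} ue=∅

Live sets:
  live B0: ∅→{e,h,w}
  live B1: {e,h,w}→{e,w}
  live B2: {e,w}→{e,w}
  live B3: {e,w}→{e,w}
  live B4: {e,w}→{e}
  live B5: {e}→∅
  live B6: ∅→∅
  live B7: ∅→∅

live-out(B2) = ["e", "w"]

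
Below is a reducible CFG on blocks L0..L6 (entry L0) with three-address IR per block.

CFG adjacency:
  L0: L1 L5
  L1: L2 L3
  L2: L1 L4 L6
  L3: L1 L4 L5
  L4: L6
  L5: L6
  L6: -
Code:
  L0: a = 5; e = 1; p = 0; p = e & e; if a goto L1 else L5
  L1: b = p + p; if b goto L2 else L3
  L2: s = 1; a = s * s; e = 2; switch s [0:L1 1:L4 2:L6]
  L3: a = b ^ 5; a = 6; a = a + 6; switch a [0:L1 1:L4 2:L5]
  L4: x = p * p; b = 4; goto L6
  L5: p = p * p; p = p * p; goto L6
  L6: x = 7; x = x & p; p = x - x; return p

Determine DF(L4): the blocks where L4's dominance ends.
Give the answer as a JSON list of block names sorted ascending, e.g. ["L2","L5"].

idom tree: L1←L0 L2←L1 L3←L1 L4←L1 L5←L0 L6←L0
Join-block Dom:
  L1: preds {L0,L2,L3}: {L0} ∩ {L0,L1,L2} ∩ {L0,L1,L3} = {L0}; idom=L0
  L4: preds {L2,L3}: {L0,L1,L2} ∩ {L0,L1,L3} = {L0,L1}; idom=L1
  L5: preds {L0,L3}: {L0} ∩ {L0,L1,L3} = {L0}; idom=L0
  L6: preds {L2,L4,L5}: {L0,L1,L2} ∩ {L0,L1,L4} ∩ {L0,L5} = {L0}; idom=L0

Frontier:
  join L1 pred L0: · stop@L0
  join L1 pred L2: L2→L1 stop@L0
  join L1 pred L3: L3→L1 stop@L0
  join L4 pred L2: L2 stop@L1
  join L4 pred L3: L3 stop@L1
  join L5 pred L0: · stop@L0
  join L5 pred L3: L3→L1 stop@L0
  join L6 pred L2: L2→L1 stop@L0
  join L6 pred L4: L4→L1 stop@L0
  join L6 pred L5: L5 stop@L0
  DF(L0)=∅
  DF(L1)={L1,L5,L6}
  DF(L2)={L1,L4,L6}
  DF(L3)={L1,L4,L5}
  DF(L4)={L6}
  DF(L5)={L6}
  DF(L6)=∅

DF(L4) = ["L6"]

Answer: ["L6"]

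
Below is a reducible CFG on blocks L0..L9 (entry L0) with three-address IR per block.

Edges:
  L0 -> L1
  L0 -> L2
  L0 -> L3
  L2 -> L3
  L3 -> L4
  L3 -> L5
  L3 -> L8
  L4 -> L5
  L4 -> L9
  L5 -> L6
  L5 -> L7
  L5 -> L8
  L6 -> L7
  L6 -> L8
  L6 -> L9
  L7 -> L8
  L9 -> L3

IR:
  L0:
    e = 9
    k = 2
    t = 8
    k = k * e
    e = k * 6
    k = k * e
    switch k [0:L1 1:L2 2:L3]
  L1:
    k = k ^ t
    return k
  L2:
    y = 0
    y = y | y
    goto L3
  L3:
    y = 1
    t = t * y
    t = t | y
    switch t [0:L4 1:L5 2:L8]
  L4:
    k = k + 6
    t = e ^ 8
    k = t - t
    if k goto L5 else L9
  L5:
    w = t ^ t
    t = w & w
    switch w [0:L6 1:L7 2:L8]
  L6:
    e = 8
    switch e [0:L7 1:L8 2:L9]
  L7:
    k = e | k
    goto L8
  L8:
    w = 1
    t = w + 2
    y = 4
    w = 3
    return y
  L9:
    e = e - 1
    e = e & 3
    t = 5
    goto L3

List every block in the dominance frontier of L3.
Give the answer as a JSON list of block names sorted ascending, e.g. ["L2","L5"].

Answer: ["L3"]

Analysis:
idom tree: L1←L0 L2←L0 L3←L0 L4←L3 L5←L3 L6←L5 L7←L5 L8←L3 L9←L3
Dom at joins:
  L3: preds {L0,L2,L9}: {L0} ∩ {L0,L2} ∩ {L0,L3,L9} = {L0}; idom=L0
  L5: preds {L3,L4}: {L0,L3} ∩ {L0,L3,L4} = {L0,L3}; idom=L3
  L7: preds {L5,L6}: {L0,L3,L5} ∩ {L0,L3,L5,L6} = {L0,L3,L5}; idom=L5
  L8: preds {L3,L5,L6,L7}: {L0,L3} ∩ {L0,L3,L5} ∩ {L0,L3,L5,L6} ∩ {L0,L3,L5,L7} = {L0,L3}; idom=L3
  L9: preds {L4,L6}: {L0,L3,L4} ∩ {L0,L3,L5,L6} = {L0,L3}; idom=L3

Frontier:
  L3←L0: walk · to L0
  L3←L2: walk L2 to L0
  L3←L9: walk L9→L3 to L0
  L5←L3: walk · to L3
  L5←L4: walk L4 to L3
  L7←L5: walk · to L5
  L7←L6: walk L6 to L5
  L8←L3: walk · to L3
  L8←L5: walk L5 to L3
  L8←L6: walk L6→L5 to L3
  L8←L7: walk L7→L5 to L3
  L9←L4: walk L4 to L3
  L9←L6: walk L6→L5 to L3
  L0: DF=∅
  L1: DF=∅
  L2: DF={L3}
  L3: DF={L3}
  L4: DF={L5,L9}
  L5: DF={L8,L9}
  L6: DF={L7,L8,L9}
  L7: DF={L8}
  L8: DF=∅
  L9: DF={L3}

DF(L3) = ["L3"]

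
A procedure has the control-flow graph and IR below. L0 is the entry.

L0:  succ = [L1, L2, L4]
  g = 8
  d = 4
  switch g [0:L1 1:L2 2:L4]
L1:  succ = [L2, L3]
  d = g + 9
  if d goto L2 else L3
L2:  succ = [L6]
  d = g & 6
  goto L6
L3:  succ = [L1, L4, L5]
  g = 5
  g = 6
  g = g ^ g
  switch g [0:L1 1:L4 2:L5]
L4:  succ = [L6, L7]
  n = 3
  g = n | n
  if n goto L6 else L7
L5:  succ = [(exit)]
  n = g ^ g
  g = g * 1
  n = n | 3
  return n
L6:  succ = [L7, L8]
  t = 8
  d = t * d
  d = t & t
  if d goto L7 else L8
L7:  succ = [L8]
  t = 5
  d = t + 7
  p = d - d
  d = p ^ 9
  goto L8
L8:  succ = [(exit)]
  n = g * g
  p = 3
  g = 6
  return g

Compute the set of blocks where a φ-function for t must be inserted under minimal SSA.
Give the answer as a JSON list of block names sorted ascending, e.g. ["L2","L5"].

idom tree: L1←L0 L2←L0 L3←L1 L4←L0 L5←L3 L6←L0 L7←L0 L8←L0
Join-block Dom:
  L1: preds {L0,L3}: {L0} ∩ {L0,L1,L3} = {L0}; idom=L0
  L2: preds {L0,L1}: {L0} ∩ {L0,L1} = {L0}; idom=L0
  L4: preds {L0,L3}: {L0} ∩ {L0,L1,L3} = {L0}; idom=L0
  L6: preds {L2,L4}: {L0,L2} ∩ {L0,L4} = {L0}; idom=L0
  L7: preds {L4,L6}: {L0,L4} ∩ {L0,L6} = {L0}; idom=L0
  L8: preds {L6,L7}: {L0,L6} ∩ {L0,L7} = {L0}; idom=L0

DF derivation:
  L1←L0: walk · to L0
  L1←L3: walk L3→L1 to L0
  L2←L0: walk · to L0
  L2←L1: walk L1 to L0
  L4←L0: walk · to L0
  L4←L3: walk L3→L1 to L0
  L6←L2: walk L2 to L0
  L6←L4: walk L4 to L0
  L7←L4: walk L4 to L0
  L7←L6: walk L6 to L0
  L8←L6: walk L6 to L0
  L8←L7: walk L7 to L0
  L0: DF=∅
  L1: DF={L1,L2,L4}
  L2: DF={L6}
  L3: DF={L1,L4}
  L4: DF={L6,L7}
  L5: DF=∅
  L6: DF={L7,L8}
  L7: DF={L8}
  L8: DF=∅

φ for t: defs {L6,L7}
  DF⁺ = {L7,L8}

Answer: ["L7", "L8"]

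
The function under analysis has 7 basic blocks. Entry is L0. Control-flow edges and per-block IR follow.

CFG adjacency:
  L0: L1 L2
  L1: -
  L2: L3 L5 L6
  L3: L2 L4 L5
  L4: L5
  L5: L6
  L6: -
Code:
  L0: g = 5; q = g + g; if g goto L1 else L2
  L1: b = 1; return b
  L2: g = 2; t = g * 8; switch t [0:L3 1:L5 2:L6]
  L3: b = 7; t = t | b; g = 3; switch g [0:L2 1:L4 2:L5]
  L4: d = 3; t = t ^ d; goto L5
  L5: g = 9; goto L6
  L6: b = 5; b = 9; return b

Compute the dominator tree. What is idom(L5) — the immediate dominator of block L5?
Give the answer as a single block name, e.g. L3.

idom tree: L1←L0 L2←L0 L3←L2 L4←L3 L5←L2 L6←L2
Dom at joins:
  L2: preds {L0,L3}: {L0} ∩ {L0,L2,L3} = {L0}; idom=L0
  L5: preds {L2,L3,L4}: {L0,L2} ∩ {L0,L2,L3} ∩ {L0,L2,L3,L4} = {L0,L2}; idom=L2
  L6: preds {L2,L5}: {L0,L2} ∩ {L0,L2,L5} = {L0,L2}; idom=L2

idom(L5) = L2

Answer: L2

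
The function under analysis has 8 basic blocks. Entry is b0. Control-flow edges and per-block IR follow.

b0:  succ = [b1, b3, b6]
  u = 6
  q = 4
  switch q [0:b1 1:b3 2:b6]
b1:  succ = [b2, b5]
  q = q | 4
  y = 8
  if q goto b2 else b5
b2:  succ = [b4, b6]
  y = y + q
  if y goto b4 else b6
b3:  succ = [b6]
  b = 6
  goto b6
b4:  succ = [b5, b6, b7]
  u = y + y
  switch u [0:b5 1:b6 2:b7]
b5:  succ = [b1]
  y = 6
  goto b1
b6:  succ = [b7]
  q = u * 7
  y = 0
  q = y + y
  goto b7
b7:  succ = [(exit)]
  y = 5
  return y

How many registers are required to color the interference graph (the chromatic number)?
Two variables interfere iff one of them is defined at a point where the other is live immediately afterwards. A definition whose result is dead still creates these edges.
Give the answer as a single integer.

Answer: 3

Analysis:
Block summaries:
  b0: def={q,u} ue=∅
  b1: def={q,y} ue={q}
  b2: def={y} ue={q,y}
  b3: def={b} ue=∅
  b4: def={u} ue={y}
  b5: def={y} ue=∅
  b6: def={q,y} ue={u}
  b7: def={y} ue=∅

Liveness:
  b0 li=∅ lo={q,u}
  b1 li={q,u} lo={q,u,y}
  b2 li={q,u,y} lo={q,u,y}
  b3 li={u} lo={u}
  b4 li={q,y} lo={q,u}
  b5 li={q,u} lo={q,u}
  b6 li={u} lo=∅
  b7 li=∅ lo=∅

Interference:
  b — {u}
  q — {u,y}
  u — {b,q,y}
  y — {q,u}

Colouring:
  lower bound: {q,u,y} mutually conflict ⇒ χ ≥ 3
  assign b→r1 q→r1 u→r0 y→r2 — no edge inside a register ⇒ χ ≤ 3
  χ = 3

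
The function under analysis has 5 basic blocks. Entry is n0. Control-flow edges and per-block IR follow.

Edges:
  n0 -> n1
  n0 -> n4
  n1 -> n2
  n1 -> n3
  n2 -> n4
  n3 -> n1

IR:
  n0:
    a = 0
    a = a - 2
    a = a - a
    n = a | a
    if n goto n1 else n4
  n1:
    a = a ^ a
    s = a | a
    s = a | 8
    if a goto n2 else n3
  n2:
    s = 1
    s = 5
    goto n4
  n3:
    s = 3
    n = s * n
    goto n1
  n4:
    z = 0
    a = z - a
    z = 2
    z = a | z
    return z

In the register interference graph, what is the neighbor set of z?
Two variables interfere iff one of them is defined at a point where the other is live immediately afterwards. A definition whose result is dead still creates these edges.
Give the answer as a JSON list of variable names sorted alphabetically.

Answer: ["a"]

Analysis:
Block summaries:
  n0: def={a,n} ue=∅
  n1: def={a,s} ue={a}
  n2: def={s} ue=∅
  n3: def={n,s} ue={n}
  n4: def={a,z} ue={a}

Liveness:
  live n0: ∅→{a,n}
  live n1: {a,n}→{a,n}
  live n2: {a}→{a}
  live n3: {a,n}→{a,n}
  live n4: {a}→∅

Conflict graph:
  a: {n,s,z}
  n: {a,s}
  s: {a,n}
  z: {a}

N(z) = ["a"]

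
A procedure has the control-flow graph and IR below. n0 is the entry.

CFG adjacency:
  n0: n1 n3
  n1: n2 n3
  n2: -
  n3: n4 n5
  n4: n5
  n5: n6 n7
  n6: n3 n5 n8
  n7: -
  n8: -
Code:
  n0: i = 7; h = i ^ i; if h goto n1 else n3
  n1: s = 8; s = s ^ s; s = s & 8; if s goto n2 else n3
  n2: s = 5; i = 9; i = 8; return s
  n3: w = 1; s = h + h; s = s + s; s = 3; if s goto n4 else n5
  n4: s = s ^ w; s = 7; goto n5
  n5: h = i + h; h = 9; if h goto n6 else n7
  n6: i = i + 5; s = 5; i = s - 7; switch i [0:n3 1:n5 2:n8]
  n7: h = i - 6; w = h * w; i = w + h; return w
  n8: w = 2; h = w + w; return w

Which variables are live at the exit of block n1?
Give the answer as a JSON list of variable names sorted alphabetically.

Answer: ["h", "i"]

Working:
Per-block:
  n0: def={h,i} ue=∅
  n1: def={s} ue=∅
  n2: def={i,s} ue=∅
  n3: def={s,w} ue={h}
  n4: def={s} ue={s,w}
  n5: def={h} ue={h,i}
  n6: def={i,s} ue={i}
  n7: def={h,i,w} ue={i,w}
  n8: def={h,w} ue=∅

Live sets:
  n0: in=∅ out={h,i}
  n1: in={h,i} out={h,i}
  n2: in=∅ out=∅
  n3: in={h,i} out={h,i,s,w}
  n4: in={h,i,s,w} out={h,i,w}
  n5: in={h,i,w} out={h,i,w}
  n6: in={h,i,w} out={h,i,w}
  n7: in={i,w} out=∅
  n8: in=∅ out=∅

live-out(n1) = ["h", "i"]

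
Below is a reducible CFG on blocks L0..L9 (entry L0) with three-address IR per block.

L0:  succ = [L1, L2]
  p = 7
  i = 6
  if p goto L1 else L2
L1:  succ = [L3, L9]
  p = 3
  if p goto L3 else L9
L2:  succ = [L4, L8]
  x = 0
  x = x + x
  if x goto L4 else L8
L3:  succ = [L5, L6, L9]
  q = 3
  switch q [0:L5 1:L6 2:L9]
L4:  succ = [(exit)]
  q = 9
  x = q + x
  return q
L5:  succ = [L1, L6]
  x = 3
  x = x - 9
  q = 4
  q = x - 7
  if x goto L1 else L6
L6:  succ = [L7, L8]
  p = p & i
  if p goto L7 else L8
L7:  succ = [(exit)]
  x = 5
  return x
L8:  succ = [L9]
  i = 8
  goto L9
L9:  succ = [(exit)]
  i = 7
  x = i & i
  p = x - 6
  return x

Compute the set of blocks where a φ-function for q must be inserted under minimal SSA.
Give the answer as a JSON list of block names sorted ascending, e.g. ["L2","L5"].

Answer: ["L1", "L6", "L8", "L9"]

Analysis:
idom tree: L1←L0 L2←L0 L3←L1 L4←L2 L5←L3 L6←L3 L7←L6 L8←L0 L9←L0
Dom at joins:
  L1: preds {L0,L5}: {L0} ∩ {L0,L1,L3,L5} = {L0}; idom=L0
  L6: preds {L3,L5}: {L0,L1,L3} ∩ {L0,L1,L3,L5} = {L0,L1,L3}; idom=L3
  L8: preds {L2,L6}: {L0,L2} ∩ {L0,L1,L3,L6} = {L0}; idom=L0
  L9: preds {L1,L3,L8}: {L0,L1} ∩ {L0,L1,L3} ∩ {L0,L8} = {L0}; idom=L0

DF derivation:
  L1←L0: walk · to L0
  L1←L5: walk L5→L3→L1 to L0
  L6←L3: walk · to L3
  L6←L5: walk L5 to L3
  L8←L2: walk L2 to L0
  L8←L6: walk L6→L3→L1 to L0
  L9←L1: walk L1 to L0
  L9←L3: walk L3→L1 to L0
  L9←L8: walk L8 to L0
  L0: DF=∅
  L1: DF={L1,L8,L9}
  L2: DF={L8}
  L3: DF={L1,L8,L9}
  L4: DF=∅
  L5: DF={L1,L6}
  L6: DF={L8}
  L7: DF=∅
  L8: DF={L9}
  L9: DF=∅

φ for q: defs {L3,L4,L5}
  DF⁺ = {L1,L6,L8,L9}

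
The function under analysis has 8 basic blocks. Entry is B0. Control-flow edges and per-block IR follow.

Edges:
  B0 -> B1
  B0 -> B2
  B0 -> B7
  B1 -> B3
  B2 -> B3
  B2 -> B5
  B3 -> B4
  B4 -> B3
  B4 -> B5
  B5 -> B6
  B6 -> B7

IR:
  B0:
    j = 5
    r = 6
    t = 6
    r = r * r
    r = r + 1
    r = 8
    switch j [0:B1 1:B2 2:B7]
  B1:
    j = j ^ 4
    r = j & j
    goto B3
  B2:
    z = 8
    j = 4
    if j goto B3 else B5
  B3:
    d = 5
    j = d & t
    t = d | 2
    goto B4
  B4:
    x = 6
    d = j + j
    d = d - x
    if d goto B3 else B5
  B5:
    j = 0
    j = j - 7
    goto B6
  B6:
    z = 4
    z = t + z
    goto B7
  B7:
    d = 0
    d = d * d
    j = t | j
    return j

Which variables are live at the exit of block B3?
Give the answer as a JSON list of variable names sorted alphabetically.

Block summaries:
  B0 def {j,r,t} use ∅
  B1 def {j,r} use {j}
  B2 def {j,z} use ∅
  B3 def {d,j,t} use {t}
  B4 def {d,x} use {j}
  B5 def {j} use ∅
  B6 def {z} use {t}
  B7 def {d,j} use {j,t}

Live sets:
  B0 li=∅ lo={j,t}
  B1 li={j,t} lo={t}
  B2 li={t} lo={t}
  B3 li={t} lo={j,t}
  B4 li={j,t} lo={t}
  B5 li={t} lo={j,t}
  B6 li={j,t} lo={j,t}
  B7 li={j,t} lo=∅

live-out(B3) = ["j", "t"]

Answer: ["j", "t"]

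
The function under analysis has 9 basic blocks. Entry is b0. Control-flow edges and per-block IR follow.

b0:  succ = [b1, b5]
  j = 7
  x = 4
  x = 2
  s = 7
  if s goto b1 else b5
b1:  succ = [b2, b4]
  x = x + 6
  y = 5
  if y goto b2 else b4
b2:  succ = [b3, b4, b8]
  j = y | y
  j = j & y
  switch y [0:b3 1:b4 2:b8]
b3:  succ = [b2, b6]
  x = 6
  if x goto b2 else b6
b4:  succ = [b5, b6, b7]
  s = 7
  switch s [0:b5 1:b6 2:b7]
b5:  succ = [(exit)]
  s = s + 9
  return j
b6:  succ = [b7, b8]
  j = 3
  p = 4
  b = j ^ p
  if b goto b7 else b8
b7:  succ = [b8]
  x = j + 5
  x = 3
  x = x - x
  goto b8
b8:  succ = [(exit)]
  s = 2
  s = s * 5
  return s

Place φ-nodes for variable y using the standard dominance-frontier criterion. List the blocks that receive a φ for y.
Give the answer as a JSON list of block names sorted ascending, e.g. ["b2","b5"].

Answer: ["b5"]

Working:
idom tree: b1←b0 b2←b1 b3←b2 b4←b1 b5←b0 b6←b1 b7←b1 b8←b1
Dom at joins:
  b2: preds {b1,b3}: {b0,b1} ∩ {b0,b1,b2,b3} = {b0,b1}; idom=b1
  b4: preds {b1,b2}: {b0,b1} ∩ {b0,b1,b2} = {b0,b1}; idom=b1
  b5: preds {b0,b4}: {b0} ∩ {b0,b1,b4} = {b0}; idom=b0
  b6: preds {b3,b4}: {b0,b1,b2,b3} ∩ {b0,b1,b4} = {b0,b1}; idom=b1
  b7: preds {b4,b6}: {b0,b1,b4} ∩ {b0,b1,b6} = {b0,b1}; idom=b1
  b8: preds {b2,b6,b7}: {b0,b1,b2} ∩ {b0,b1,b6} ∩ {b0,b1,b7} = {b0,b1}; idom=b1

DF derivation:
  join b2 pred b1: · stop@b1
  join b2 pred b3: b3→b2 stop@b1
  join b4 pred b1: · stop@b1
  join b4 pred b2: b2 stop@b1
  join b5 pred b0: · stop@b0
  join b5 pred b4: b4→b1 stop@b0
  join b6 pred b3: b3→b2 stop@b1
  join b6 pred b4: b4 stop@b1
  join b7 pred b4: b4 stop@b1
  join b7 pred b6: b6 stop@b1
  join b8 pred b2: b2 stop@b1
  join b8 pred b6: b6 stop@b1
  join b8 pred b7: b7 stop@b1
  b0 → ∅
  b1 → {b5}
  b2 → {b2,b4,b6,b8}
  b3 → {b2,b6}
  b4 → {b5,b6,b7}
  b5 → ∅
  b6 → {b7,b8}
  b7 → {b8}
  b8 → ∅

φ for y: defs {b1}
  DF⁺ = {b5}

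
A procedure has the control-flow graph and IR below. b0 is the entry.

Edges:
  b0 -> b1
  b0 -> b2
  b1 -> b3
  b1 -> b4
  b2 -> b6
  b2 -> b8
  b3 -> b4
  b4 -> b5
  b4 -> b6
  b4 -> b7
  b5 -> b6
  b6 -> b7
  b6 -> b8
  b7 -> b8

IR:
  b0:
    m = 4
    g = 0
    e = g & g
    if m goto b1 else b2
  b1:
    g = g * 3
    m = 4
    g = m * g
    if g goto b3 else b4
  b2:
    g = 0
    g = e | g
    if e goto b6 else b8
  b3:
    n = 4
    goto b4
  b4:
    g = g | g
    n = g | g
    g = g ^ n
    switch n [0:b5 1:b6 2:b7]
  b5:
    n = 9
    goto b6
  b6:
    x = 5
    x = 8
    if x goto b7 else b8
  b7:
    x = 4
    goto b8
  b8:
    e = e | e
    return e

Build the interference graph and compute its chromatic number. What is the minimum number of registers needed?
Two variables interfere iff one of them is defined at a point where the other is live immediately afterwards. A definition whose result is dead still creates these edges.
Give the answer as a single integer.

Answer: 3

Derivation:
Block summaries:
  b0: def={e,g,m} ue=∅
  b1: def={g,m} ue={g}
  b2: def={g} ue={e}
  b3: def={n} ue=∅
  b4: def={g,n} ue={g}
  b5: def={n} ue=∅
  b6: def={x} ue=∅
  b7: def={x} ue=∅
  b8: def={e} ue={e}

Live sets:
  live b0: ∅→{e,g}
  live b1: {e,g}→{e,g}
  live b2: {e}→{e}
  live b3: {e,g}→{e,g}
  live b4: {e,g}→{e}
  live b5: {e}→{e}
  live b6: {e}→{e}
  live b7: {e}→{e}
  live b8: {e}→∅

Interference:
  e↔{g,m,n,x}
  g↔{e,m,n}
  m↔{e,g}
  n↔{e,g}
  x↔{e}

Chromatic number:
  {e,g,m} pairwise interfere (3-clique) ⇒ χ ≥ 3
  3-colouring: c0={e}  c1={g,x}  c2={m,n}
  χ = 3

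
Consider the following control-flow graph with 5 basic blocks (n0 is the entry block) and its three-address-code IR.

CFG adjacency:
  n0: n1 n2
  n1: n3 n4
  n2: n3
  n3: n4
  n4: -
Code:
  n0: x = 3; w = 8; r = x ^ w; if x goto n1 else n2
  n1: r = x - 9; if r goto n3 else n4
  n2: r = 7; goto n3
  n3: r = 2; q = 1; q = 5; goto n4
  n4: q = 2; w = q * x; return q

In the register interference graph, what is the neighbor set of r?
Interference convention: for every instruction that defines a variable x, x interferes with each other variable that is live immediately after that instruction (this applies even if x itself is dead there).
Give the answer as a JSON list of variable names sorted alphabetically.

Answer: ["x"]

Working:
Block summaries:
  n0 def {r,w,x} use ∅
  n1 def {r} use {x}
  n2 def {r} use ∅
  n3 def {q,r} use ∅
  n4 def {q,w} use {x}

Liveness:
  n0 li=∅ lo={x}
  n1 li={x} lo={x}
  n2 li={x} lo={x}
  n3 li={x} lo={x}
  n4 li={x} lo=∅

Conflict graph:
  q: {w,x}
  r: {x}
  w: {q,x}
  x: {q,r,w}

N(r) = ["x"]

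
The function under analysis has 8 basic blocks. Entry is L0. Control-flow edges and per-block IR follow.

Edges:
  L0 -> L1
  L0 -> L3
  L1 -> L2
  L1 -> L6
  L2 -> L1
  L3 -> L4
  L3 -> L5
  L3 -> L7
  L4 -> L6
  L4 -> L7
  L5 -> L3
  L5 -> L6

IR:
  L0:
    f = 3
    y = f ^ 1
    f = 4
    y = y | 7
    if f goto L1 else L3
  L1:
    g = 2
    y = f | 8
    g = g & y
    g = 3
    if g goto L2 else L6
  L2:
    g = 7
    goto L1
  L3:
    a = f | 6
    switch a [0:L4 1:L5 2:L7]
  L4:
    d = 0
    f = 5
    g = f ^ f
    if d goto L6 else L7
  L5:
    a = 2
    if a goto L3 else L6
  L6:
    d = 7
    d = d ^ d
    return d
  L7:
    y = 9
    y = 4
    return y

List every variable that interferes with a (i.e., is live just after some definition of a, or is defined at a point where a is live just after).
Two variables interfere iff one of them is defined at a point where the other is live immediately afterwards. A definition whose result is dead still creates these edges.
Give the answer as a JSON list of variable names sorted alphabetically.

def/use:
  L0: {f,y} / ∅
  L1: {g,y} / {f}
  L2: {g} / ∅
  L3: {a} / {f}
  L4: {d,f,g} / ∅
  L5: {a} / ∅
  L6: {d} / ∅
  L7: {y} / ∅

Backward fixpoint:
  L0 li=∅ lo={f}
  L1 li={f} lo={f}
  L2 li={f} lo={f}
  L3 li={f} lo={f}
  L4 li=∅ lo=∅
  L5 li={f} lo={f}
  L6 li=∅ lo=∅
  L7 li=∅ lo=∅

Interfere edges:
  a — {f}
  d — {f,g}
  f — {a,d,g,y}
  g — {d,f,y}
  y — {f,g}

N(a) = ["f"]

Answer: ["f"]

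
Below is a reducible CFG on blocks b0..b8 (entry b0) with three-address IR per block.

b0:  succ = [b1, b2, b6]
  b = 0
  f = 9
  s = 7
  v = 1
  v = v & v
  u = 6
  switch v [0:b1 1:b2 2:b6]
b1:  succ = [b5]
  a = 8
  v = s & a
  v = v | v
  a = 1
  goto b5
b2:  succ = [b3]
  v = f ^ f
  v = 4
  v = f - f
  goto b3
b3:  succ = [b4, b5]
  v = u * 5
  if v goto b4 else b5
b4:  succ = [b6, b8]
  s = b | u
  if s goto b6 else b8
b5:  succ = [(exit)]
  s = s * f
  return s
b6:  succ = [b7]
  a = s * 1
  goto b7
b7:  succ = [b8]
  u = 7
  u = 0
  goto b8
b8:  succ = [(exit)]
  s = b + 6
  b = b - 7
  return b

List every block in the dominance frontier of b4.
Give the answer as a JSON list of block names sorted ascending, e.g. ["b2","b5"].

Answer: ["b6", "b8"]

Analysis:
idom tree: b1←b0 b2←b0 b3←b2 b4←b3 b5←b0 b6←b0 b7←b6 b8←b0
Dom at joins:
  b5: preds {b1,b3}: {b0,b1} ∩ {b0,b2,b3} = {b0}; idom=b0
  b6: preds {b0,b4}: {b0} ∩ {b0,b2,b3,b4} = {b0}; idom=b0
  b8: preds {b4,b7}: {b0,b2,b3,b4} ∩ {b0,b6,b7} = {b0}; idom=b0

Frontier:
  join b5 pred b1: b1 stop@b0
  join b5 pred b3: b3→b2 stop@b0
  join b6 pred b0: · stop@b0
  join b6 pred b4: b4→b3→b2 stop@b0
  join b8 pred b4: b4→b3→b2 stop@b0
  join b8 pred b7: b7→b6 stop@b0
  DF(b0)=∅
  DF(b1)={b5}
  DF(b2)={b5,b6,b8}
  DF(b3)={b5,b6,b8}
  DF(b4)={b6,b8}
  DF(b5)=∅
  DF(b6)={b8}
  DF(b7)={b8}
  DF(b8)=∅

DF(b4) = ["b6", "b8"]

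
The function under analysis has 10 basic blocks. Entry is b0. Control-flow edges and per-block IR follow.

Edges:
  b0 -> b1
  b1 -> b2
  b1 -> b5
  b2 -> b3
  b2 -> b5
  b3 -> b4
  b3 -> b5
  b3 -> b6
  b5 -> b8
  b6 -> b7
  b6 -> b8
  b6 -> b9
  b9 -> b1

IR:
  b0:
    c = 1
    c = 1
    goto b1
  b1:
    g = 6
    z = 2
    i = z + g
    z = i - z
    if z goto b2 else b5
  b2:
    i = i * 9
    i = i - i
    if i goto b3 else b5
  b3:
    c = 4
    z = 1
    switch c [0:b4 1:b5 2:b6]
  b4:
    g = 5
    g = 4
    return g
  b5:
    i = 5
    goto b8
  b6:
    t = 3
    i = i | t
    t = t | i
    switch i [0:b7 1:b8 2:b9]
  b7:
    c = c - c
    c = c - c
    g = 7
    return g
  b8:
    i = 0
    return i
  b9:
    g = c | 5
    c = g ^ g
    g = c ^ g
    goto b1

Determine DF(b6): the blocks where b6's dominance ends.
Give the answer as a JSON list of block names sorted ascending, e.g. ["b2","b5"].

Answer: ["b1", "b8"]

Analysis:
idom tree: b1←b0 b2←b1 b3←b2 b4←b3 b5←b1 b6←b3 b7←b6 b8←b1 b9←b6
Dom∩ at merges:
  b1: preds {b0,b9}: {b0} ∩ {b0,b1,b2,b3,b6,b9} = {b0}; idom=b0
  b5: preds {b1,b2,b3}: {b0,b1} ∩ {b0,b1,b2} ∩ {b0,b1,b2,b3} = {b0,b1}; idom=b1
  b8: preds {b5,b6}: {b0,b1,b5} ∩ {b0,b1,b2,b3,b6} = {b0,b1}; idom=b1

DF walk-up:
  join b1 pred b0: · stop@b0
  join b1 pred b9: b9→b6→b3→b2→b1 stop@b0
  join b5 pred b1: · stop@b1
  join b5 pred b2: b2 stop@b1
  join b5 pred b3: b3→b2 stop@b1
  join b8 pred b5: b5 stop@b1
  join b8 pred b6: b6→b3→b2 stop@b1
  b0 → ∅
  b1 → {b1}
  b2 → {b1,b5,b8}
  b3 → {b1,b5,b8}
  b4 → ∅
  b5 → {b8}
  b6 → {b1,b8}
  b7 → ∅
  b8 → ∅
  b9 → {b1}

DF(b6) = ["b1", "b8"]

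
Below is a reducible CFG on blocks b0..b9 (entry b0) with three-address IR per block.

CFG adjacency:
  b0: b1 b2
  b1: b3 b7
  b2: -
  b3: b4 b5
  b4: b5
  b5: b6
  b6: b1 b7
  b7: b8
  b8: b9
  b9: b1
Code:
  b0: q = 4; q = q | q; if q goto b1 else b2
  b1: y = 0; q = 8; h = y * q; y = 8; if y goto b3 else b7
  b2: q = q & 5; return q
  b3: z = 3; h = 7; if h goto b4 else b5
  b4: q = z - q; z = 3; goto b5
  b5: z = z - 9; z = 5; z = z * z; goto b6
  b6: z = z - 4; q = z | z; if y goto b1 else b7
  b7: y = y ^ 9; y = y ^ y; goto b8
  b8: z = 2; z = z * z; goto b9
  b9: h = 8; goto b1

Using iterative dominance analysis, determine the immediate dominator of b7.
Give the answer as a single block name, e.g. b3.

idom tree: b1←b0 b2←b0 b3←b1 b4←b3 b5←b3 b6←b5 b7←b1 b8←b7 b9←b8
Join-block Dom:
  b1: preds {b0,b6,b9}: {b0} ∩ {b0,b1,b3,b5,b6} ∩ {b0,b1,b7,b8,b9} = {b0}; idom=b0
  b5: preds {b3,b4}: {b0,b1,b3} ∩ {b0,b1,b3,b4} = {b0,b1,b3}; idom=b3
  b7: preds {b1,b6}: {b0,b1} ∩ {b0,b1,b3,b5,b6} = {b0,b1}; idom=b1

idom(b7) = b1

Answer: b1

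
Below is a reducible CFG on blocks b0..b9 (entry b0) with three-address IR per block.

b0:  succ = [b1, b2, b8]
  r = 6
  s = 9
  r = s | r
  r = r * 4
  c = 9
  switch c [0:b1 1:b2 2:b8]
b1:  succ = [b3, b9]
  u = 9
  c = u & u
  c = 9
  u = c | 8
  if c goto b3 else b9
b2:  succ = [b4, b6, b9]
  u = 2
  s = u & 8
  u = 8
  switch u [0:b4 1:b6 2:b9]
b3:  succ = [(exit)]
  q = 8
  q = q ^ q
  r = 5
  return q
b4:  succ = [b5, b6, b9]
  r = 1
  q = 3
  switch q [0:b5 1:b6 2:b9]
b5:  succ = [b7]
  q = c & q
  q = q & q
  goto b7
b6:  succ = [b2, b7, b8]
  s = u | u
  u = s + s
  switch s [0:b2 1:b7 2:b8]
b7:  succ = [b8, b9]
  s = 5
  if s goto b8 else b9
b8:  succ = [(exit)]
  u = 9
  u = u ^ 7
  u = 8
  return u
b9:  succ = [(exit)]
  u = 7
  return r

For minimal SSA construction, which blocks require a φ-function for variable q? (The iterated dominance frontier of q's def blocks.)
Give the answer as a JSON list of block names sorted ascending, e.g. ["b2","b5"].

Answer: ["b2", "b6", "b7", "b8", "b9"]

Analysis:
idom tree: b1←b0 b2←b0 b3←b1 b4←b2 b5←b4 b6←b2 b7←b2 b8←b0 b9←b0
Join-block Dom:
  b2: preds {b0,b6}: {b0} ∩ {b0,b2,b6} = {b0}; idom=b0
  b6: preds {b2,b4}: {b0,b2} ∩ {b0,b2,b4} = {b0,b2}; idom=b2
  b7: preds {b5,b6}: {b0,b2,b4,b5} ∩ {b0,b2,b6} = {b0,b2}; idom=b2
  b8: preds {b0,b6,b7}: {b0} ∩ {b0,b2,b6} ∩ {b0,b2,b7} = {b0}; idom=b0
  b9: preds {b1,b2,b4,b7}: {b0,b1} ∩ {b0,b2} ∩ {b0,b2,b4} ∩ {b0,b2,b7} = {b0}; idom=b0

Frontier:
  b2←b0: walk · to b0
  b2←b6: walk b6→b2 to b0
  b6←b2: walk · to b2
  b6←b4: walk b4 to b2
  b7←b5: walk b5→b4 to b2
  b7←b6: walk b6 to b2
  b8←b0: walk · to b0
  b8←b6: walk b6→b2 to b0
  b8←b7: walk b7→b2 to b0
  b9←b1: walk b1 to b0
  b9←b2: walk b2 to b0
  b9←b4: walk b4→b2 to b0
  b9←b7: walk b7→b2 to b0
  DF(b0)=∅
  DF(b1)={b9}
  DF(b2)={b2,b8,b9}
  DF(b3)=∅
  DF(b4)={b6,b7,b9}
  DF(b5)={b7}
  DF(b6)={b2,b7,b8}
  DF(b7)={b8,b9}
  DF(b8)=∅
  DF(b9)=∅

φ for q: defs {b3,b4,b5}
  DF⁺ = {b2,b6,b7,b8,b9}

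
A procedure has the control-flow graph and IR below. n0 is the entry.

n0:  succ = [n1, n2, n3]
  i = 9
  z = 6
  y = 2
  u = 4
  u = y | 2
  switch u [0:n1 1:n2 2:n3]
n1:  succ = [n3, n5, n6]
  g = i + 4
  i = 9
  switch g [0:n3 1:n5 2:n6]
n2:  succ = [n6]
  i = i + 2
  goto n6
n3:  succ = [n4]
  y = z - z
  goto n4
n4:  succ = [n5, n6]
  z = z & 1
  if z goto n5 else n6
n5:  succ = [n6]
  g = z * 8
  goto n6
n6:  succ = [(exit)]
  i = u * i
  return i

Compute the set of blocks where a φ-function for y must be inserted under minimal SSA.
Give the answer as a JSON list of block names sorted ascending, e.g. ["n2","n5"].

idom tree: n1←n0 n2←n0 n3←n0 n4←n3 n5←n0 n6←n0
Dom∩ at merges:
  n3: preds {n0,n1}: {n0} ∩ {n0,n1} = {n0}; idom=n0
  n5: preds {n1,n4}: {n0,n1} ∩ {n0,n3,n4} = {n0}; idom=n0
  n6: preds {n1,n2,n4,n5}: {n0,n1} ∩ {n0,n2} ∩ {n0,n3,n4} ∩ {n0,n5} = {n0}; idom=n0

Frontier:
  n3←n0: walk · to n0
  n3←n1: walk n1 to n0
  n5←n1: walk n1 to n0
  n5←n4: walk n4→n3 to n0
  n6←n1: walk n1 to n0
  n6←n2: walk n2 to n0
  n6←n4: walk n4→n3 to n0
  n6←n5: walk n5 to n0
  DF(n0)=∅
  DF(n1)={n3,n5,n6}
  DF(n2)={n6}
  DF(n3)={n5,n6}
  DF(n4)={n5,n6}
  DF(n5)={n6}
  DF(n6)=∅

φ for y: defs {n0,n3}
  DF⁺ = {n5,n6}

Answer: ["n5", "n6"]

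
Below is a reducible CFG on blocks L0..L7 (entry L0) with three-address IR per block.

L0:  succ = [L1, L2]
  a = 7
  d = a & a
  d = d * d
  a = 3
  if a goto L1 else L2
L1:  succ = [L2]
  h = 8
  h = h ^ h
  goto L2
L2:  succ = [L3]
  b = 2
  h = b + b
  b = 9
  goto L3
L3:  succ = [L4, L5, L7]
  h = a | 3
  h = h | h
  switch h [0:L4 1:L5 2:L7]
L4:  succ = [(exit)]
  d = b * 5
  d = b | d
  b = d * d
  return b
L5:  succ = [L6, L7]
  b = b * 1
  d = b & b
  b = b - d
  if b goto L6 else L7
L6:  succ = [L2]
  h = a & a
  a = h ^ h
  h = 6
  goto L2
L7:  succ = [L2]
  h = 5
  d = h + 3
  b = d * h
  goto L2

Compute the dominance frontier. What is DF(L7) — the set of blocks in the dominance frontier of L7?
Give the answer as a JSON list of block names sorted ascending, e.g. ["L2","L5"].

idom tree: L1←L0 L2←L0 L3←L2 L4←L3 L5←L3 L6←L5 L7←L3
Dom at joins:
  L2: preds {L0,L1,L6,L7}: {L0} ∩ {L0,L1} ∩ {L0,L2,L3,L5,L6} ∩ {L0,L2,L3,L7} = {L0}; idom=L0
  L7: preds {L3,L5}: {L0,L2,L3} ∩ {L0,L2,L3,L5} = {L0,L2,L3}; idom=L3

DF derivation:
  join L2 pred L0: · stop@L0
  join L2 pred L1: L1 stop@L0
  join L2 pred L6: L6→L5→L3→L2 stop@L0
  join L2 pred L7: L7→L3→L2 stop@L0
  join L7 pred L3: · stop@L3
  join L7 pred L5: L5 stop@L3
  L0: DF=∅
  L1: DF={L2}
  L2: DF={L2}
  L3: DF={L2}
  L4: DF=∅
  L5: DF={L2,L7}
  L6: DF={L2}
  L7: DF={L2}

DF(L7) = ["L2"]

Answer: ["L2"]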